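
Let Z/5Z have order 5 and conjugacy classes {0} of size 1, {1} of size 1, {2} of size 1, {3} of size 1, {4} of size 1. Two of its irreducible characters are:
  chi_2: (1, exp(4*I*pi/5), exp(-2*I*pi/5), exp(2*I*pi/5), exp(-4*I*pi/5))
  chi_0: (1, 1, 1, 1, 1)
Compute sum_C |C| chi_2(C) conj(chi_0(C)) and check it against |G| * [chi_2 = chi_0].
Sum = 0; so <chi_2, chi_0> = 0 (distinct irreducibles are orthogonal).

Reasoning: Compute term by term over conjugacy classes (|C| * chi_2(C) * conj(chi_0(C))):
  1*(1)*conj(1) + 1*(exp(4*I*pi/5))*conj(1) + 1*(exp(-2*I*pi/5))*conj(1) + 1*(exp(2*I*pi/5))*conj(1) + 1*(exp(-4*I*pi/5))*conj(1)
  = (1) + (exp(4*I*pi/5)) + (exp(-2*I*pi/5)) + (exp(2*I*pi/5)) + (exp(-4*I*pi/5))
  = 0.
(Exp terms are combined using exp(i*s)*conj(exp(i*t)) = exp(i*(s-t)), and sums of them are collapsed using the identity that for every m > 1 the m distinct m-th roots of unity sum to 0, e.g. 1 + exp(2*I*pi/3) + exp(-2*I*pi/3) = 0.)
Dividing by |G| = 5 gives 0/5 = 0, matching the row-orthogonality relation <chi_2, chi_0> = [chi_2 = chi_0].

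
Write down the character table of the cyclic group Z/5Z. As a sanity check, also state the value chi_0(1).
Character table of Z/5Z (irreps indexed chi_0,...,chi_4 with chi_k(m) = zeta_5^(k*m), zeta_5 = exp(2*pi*i/5)):
  irrep \ class  {0} (size 1)  {1} (size 1)    {2} (size 1)    {3} (size 1)    {4} (size 1)  
  chi_0          1             1               1               1               1             
  chi_1          1             exp(2*I*pi/5)   exp(4*I*pi/5)   exp(-4*I*pi/5)  exp(-2*I*pi/5)
  chi_2          1             exp(4*I*pi/5)   exp(-2*I*pi/5)  exp(2*I*pi/5)   exp(-4*I*pi/5)
  chi_3          1             exp(-4*I*pi/5)  exp(2*I*pi/5)   exp(-2*I*pi/5)  exp(4*I*pi/5) 
  chi_4          1             exp(-2*I*pi/5)  exp(-4*I*pi/5)  exp(4*I*pi/5)   exp(2*I*pi/5) 

Spot check: chi_0(1) = zeta_5^(0*1) = zeta_5^0 = 1.

Details: Z/5Z is abelian, so all 5 irreducible complex representations are 1-dimensional. They are given by chi_k(m) = zeta_5^(k*m) for k = 0,...,4. Row orthogonality: sum_m chi_k(m) conj(chi_l(m)) = 5 * [k = l].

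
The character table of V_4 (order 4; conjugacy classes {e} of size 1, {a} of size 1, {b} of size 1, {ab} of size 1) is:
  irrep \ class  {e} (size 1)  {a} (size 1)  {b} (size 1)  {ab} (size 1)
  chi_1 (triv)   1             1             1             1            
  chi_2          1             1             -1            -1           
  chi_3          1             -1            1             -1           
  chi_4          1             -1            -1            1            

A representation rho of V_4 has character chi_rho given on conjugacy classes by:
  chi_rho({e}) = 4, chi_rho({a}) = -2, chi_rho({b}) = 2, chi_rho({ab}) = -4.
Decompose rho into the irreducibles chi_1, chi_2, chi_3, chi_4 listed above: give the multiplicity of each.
Multiplicities: chi_1: 0, chi_2: 1, chi_3: 3, chi_4: 0.

Details: Use <chi_rho, chi> = (1/|G|) sum_C |C| * chi_rho(C) * conj(chi(C)) with |G| = 4 for each irreducible chi in the table:
  <chi_rho, chi_1> = (1/4)[1*(4)*conj(1) + 1*(-2)*conj(1) + 1*(2)*conj(1) + 1*(-4)*conj(1)]
      = (1/4)[(4) + (-2) + (2) + (-4)] = 0/4 = 0
  <chi_rho, chi_2> = (1/4)[1*(4)*conj(1) + 1*(-2)*conj(1) + 1*(2)*conj(-1) + 1*(-4)*conj(-1)]
      = (1/4)[(4) + (-2) + (-2) + (4)] = 4/4 = 1
  <chi_rho, chi_3> = (1/4)[1*(4)*conj(1) + 1*(-2)*conj(-1) + 1*(2)*conj(1) + 1*(-4)*conj(-1)]
      = (1/4)[(4) + (2) + (2) + (4)] = 12/4 = 3
  <chi_rho, chi_4> = (1/4)[1*(4)*conj(1) + 1*(-2)*conj(-1) + 1*(2)*conj(-1) + 1*(-4)*conj(1)]
      = (1/4)[(4) + (2) + (-2) + (-4)] = 0/4 = 0
Dimension check: dim(rho) = sum (mult * dim) = 0*1 + 1*1 + 3*1 + 0*1 = 4 = chi_rho(e) = 4.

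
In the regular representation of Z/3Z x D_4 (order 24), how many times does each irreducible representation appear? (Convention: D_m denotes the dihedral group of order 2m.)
Each irreducible V_i of dimension d_i appears with multiplicity d_i, i.e. rho_reg = (direct sum over all irreducibles V_i) d_i V_i. The irreducible dimensions for Z/3Z x D_4 are 1, 1, 1, 1, 1, 1, 1, 1, 1, 1, 1, 1, 2, 2, 2: 12 irreducibles of dimension 1, each with multiplicity 1; 3 irreducibles of dimension 2, each with multiplicity 2. Total dimension 12*1*1 + 3*2*2 = 24 = |G|.

Explanation: General theorem: in the regular representation of a finite group G, each irreducible appears with multiplicity equal to its dimension. Check: dim(rho_reg) = sum d_i^2 = 1 + 1 + 1 + 1 + 1 + 1 + 1 + 1 + 1 + 1 + 1 + 1 + 4 + 4 + 4 = 24 = |G|.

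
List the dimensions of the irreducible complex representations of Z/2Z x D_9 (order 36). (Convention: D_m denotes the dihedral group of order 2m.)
Dimensions: 1, 1, 1, 1, 2, 2, 2, 2, 2, 2, 2, 2

Argument: There are 12 irreducibles (= number of conjugacy classes). Their dimensions d_i satisfy sum d_i^2 = |G| = 36: 1 + 1 + 1 + 1 + 4 + 4 + 4 + 4 + 4 + 4 + 4 + 4 = 36. (For the product with Z/2Z: each of the 2 1-dim characters of Z/2Z tensors with each irrep of D_9, giving 2 copies of each D_9-dimension.)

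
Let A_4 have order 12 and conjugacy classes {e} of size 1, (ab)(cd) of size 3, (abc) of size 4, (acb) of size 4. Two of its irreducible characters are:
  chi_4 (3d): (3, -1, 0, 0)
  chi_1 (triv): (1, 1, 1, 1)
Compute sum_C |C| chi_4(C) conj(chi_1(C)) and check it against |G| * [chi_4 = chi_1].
Sum = 0; so <chi_4, chi_1> = 0 (distinct irreducibles are orthogonal).

Derivation: Compute term by term over conjugacy classes (|C| * chi_4(C) * conj(chi_1(C))):
  1*(3)*conj(1) + 3*(-1)*conj(1) + 4*(0)*conj(1) + 4*(0)*conj(1)
  = (3) + (-3) + (0) + (0)
  = 0.
(Exp terms are combined using exp(i*s)*conj(exp(i*t)) = exp(i*(s-t)), and sums of them are collapsed using the identity that for every m > 1 the m distinct m-th roots of unity sum to 0, e.g. 1 + exp(2*I*pi/3) + exp(-2*I*pi/3) = 0.)
Dividing by |G| = 12 gives 0/12 = 0, matching the row-orthogonality relation <chi_4, chi_1> = [chi_4 = chi_1].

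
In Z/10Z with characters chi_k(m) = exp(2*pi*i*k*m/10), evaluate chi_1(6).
chi_1(6) = zeta_10^6 = exp(-4*I*pi/5)

Working: chi_1(6) = zeta_10^(1*6) = zeta_10^6. Since zeta_10^10 = 1, this equals zeta_10^6 = exp(2*pi*i*6/10) = exp(-4*I*pi/5).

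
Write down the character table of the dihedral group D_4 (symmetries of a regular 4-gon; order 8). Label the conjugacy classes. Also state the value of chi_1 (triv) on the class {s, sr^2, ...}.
Conjugacy classes: {e} of size 1, {r^2} of size 1, {r^1, r^3} of size 2, {s, sr^2, ...} of size 2, {sr, sr^3, ...} of size 2.
Character table:
  irrep \ class              {e} (size 1)  {r^2} (size 1)  {r^1, r^3} (size 2)  {s, sr^2, ...} (size 2)  {sr, sr^3, ...} (size 2)
  chi_1 (triv)               1             1               1                    1                        1                       
  chi_2 (sign: r->1, s->-1)  1             1               1                    -1                       -1                      
  chi_3 (r->-1, s->1)        1             1               -1                   1                        -1                      
  chi_4 (r->-1, s->-1)       1             1               -1                   -1                       1                       
  chi_5 (2d, j=1)            2             -2              0                    0                        0                       

Spot check: chi_1 (triv) on {s, sr^2, ...} = 1.

Details: D_4 has order 2*4 = 8 with 5 conjugacy classes, hence 5 irreducibles. Sum of squared dims 1 + 1 + 1 + 1 + 4 = 8 = |G|. Linear characters come from the abelianisation; the 2-dimensional irreps have character r^k -> 2*cos(2*pi*j*k/4), reflections -> 0.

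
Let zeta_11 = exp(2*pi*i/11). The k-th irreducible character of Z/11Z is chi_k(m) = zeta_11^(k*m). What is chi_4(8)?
chi_4(8) = zeta_11^32 = exp(-2*I*pi/11)

Derivation: chi_4(8) = zeta_11^(4*8) = zeta_11^32. Since zeta_11^11 = 1, this equals zeta_11^10 = exp(2*pi*i*10/11) = exp(-2*I*pi/11).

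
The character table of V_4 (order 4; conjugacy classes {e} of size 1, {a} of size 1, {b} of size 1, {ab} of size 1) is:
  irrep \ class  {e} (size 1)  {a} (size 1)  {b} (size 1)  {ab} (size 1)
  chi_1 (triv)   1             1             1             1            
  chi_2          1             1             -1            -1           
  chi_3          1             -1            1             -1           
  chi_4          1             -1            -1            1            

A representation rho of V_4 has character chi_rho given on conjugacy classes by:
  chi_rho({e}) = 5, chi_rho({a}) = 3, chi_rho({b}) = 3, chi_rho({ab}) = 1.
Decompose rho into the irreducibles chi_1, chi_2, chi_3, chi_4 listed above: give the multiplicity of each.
Multiplicities: chi_1: 3, chi_2: 1, chi_3: 1, chi_4: 0.

Why: Use <chi_rho, chi> = (1/|G|) sum_C |C| * chi_rho(C) * conj(chi(C)) with |G| = 4 for each irreducible chi in the table:
  <chi_rho, chi_1> = (1/4)[1*(5)*conj(1) + 1*(3)*conj(1) + 1*(3)*conj(1) + 1*(1)*conj(1)]
      = (1/4)[(5) + (3) + (3) + (1)] = 12/4 = 3
  <chi_rho, chi_2> = (1/4)[1*(5)*conj(1) + 1*(3)*conj(1) + 1*(3)*conj(-1) + 1*(1)*conj(-1)]
      = (1/4)[(5) + (3) + (-3) + (-1)] = 4/4 = 1
  <chi_rho, chi_3> = (1/4)[1*(5)*conj(1) + 1*(3)*conj(-1) + 1*(3)*conj(1) + 1*(1)*conj(-1)]
      = (1/4)[(5) + (-3) + (3) + (-1)] = 4/4 = 1
  <chi_rho, chi_4> = (1/4)[1*(5)*conj(1) + 1*(3)*conj(-1) + 1*(3)*conj(-1) + 1*(1)*conj(1)]
      = (1/4)[(5) + (-3) + (-3) + (1)] = 0/4 = 0
Dimension check: dim(rho) = sum (mult * dim) = 3*1 + 1*1 + 1*1 + 0*1 = 5 = chi_rho(e) = 5.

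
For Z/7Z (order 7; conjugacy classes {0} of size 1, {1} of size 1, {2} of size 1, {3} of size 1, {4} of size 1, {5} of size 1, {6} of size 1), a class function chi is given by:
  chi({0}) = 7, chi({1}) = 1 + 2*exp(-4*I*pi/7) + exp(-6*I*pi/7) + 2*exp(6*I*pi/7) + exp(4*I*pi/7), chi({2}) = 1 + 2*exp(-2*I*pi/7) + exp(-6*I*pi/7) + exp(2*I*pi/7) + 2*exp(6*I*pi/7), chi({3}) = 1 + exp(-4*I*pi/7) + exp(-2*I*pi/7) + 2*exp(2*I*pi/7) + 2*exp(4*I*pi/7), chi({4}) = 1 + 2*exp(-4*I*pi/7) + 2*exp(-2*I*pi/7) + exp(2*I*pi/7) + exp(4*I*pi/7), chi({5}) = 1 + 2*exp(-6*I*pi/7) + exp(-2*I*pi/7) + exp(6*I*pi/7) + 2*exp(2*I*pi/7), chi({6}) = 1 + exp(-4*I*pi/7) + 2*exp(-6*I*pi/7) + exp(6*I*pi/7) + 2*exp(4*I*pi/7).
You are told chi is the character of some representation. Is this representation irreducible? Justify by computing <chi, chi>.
Not irreducible (reducible): <chi, chi> = 11 > 1.

Solution. <chi, chi> = (1/|G|) sum_C |C| * |chi(C)|^2 = (1/7)[1*|7|^2 + 1*|1 + 2*exp(-4*I*pi/7) + exp(-6*I*pi/7) + 2*exp(6*I*pi/7) + exp(4*I*pi/7)|^2 + 1*|1 + 2*exp(-2*I*pi/7) + exp(-6*I*pi/7) + exp(2*I*pi/7) + 2*exp(6*I*pi/7)|^2 + 1*|1 + exp(-4*I*pi/7) + exp(-2*I*pi/7) + 2*exp(2*I*pi/7) + 2*exp(4*I*pi/7)|^2 + 1*|1 + 2*exp(-4*I*pi/7) + 2*exp(-2*I*pi/7) + exp(2*I*pi/7) + exp(4*I*pi/7)|^2 + 1*|1 + 2*exp(-6*I*pi/7) + exp(-2*I*pi/7) + exp(6*I*pi/7) + 2*exp(2*I*pi/7)|^2 + 1*|1 + exp(-4*I*pi/7) + 2*exp(-6*I*pi/7) + exp(6*I*pi/7) + 2*exp(4*I*pi/7)|^2]
  = (1/7)[(49) + (11 + 8*exp(-4*I*pi/7) + 6*exp(-2*I*pi/7) + 5*exp(-6*I*pi/7) + 5*exp(6*I*pi/7) + 6*exp(2*I*pi/7) + 8*exp(4*I*pi/7)) + (11 + 6*exp(-4*I*pi/7) + 5*exp(-2*I*pi/7) + 8*exp(-6*I*pi/7) + 8*exp(6*I*pi/7) + 5*exp(2*I*pi/7) + 6*exp(4*I*pi/7)) + (11 + 8*exp(-2*I*pi/7) + 5*exp(-4*I*pi/7) + 6*exp(-6*I*pi/7) + 6*exp(6*I*pi/7) + 5*exp(4*I*pi/7) + 8*exp(2*I*pi/7)) + (11 + 8*exp(-2*I*pi/7) + 5*exp(-4*I*pi/7) + 6*exp(-6*I*pi/7) + 6*exp(6*I*pi/7) + 5*exp(4*I*pi/7) + 8*exp(2*I*pi/7)) + (11 + 6*exp(-4*I*pi/7) + 5*exp(-2*I*pi/7) + 8*exp(-6*I*pi/7) + 8*exp(6*I*pi/7) + 5*exp(2*I*pi/7) + 6*exp(4*I*pi/7)) + (11 + 8*exp(-4*I*pi/7) + 6*exp(-2*I*pi/7) + 5*exp(-6*I*pi/7) + 5*exp(6*I*pi/7) + 6*exp(2*I*pi/7) + 8*exp(4*I*pi/7))] = 77/7 = 11.
(Exp terms are combined using exp(i*s)*conj(exp(i*t)) = exp(i*(s-t)), and sums of them are collapsed using the identity that for every m > 1 the m distinct m-th roots of unity sum to 0, e.g. 1 + exp(2*I*pi/3) + exp(-2*I*pi/3) = 0.)
A character is irreducible iff <chi, chi> = 1, so this representation is reducible.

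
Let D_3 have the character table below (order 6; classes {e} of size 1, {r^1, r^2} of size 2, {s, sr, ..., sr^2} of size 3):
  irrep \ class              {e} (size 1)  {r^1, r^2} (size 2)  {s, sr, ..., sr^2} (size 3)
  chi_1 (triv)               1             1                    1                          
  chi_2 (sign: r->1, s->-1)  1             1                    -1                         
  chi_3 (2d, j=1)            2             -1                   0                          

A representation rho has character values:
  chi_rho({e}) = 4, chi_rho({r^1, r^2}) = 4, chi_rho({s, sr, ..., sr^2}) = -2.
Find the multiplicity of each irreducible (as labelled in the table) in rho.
Multiplicities: chi_1: 1, chi_2: 3, chi_3: 0.

Proof sketch: Use <chi_rho, chi> = (1/|G|) sum_C |C| * chi_rho(C) * conj(chi(C)) with |G| = 6 for each irreducible chi in the table:
  <chi_rho, chi_1> = (1/6)[1*(4)*conj(1) + 2*(4)*conj(1) + 3*(-2)*conj(1)]
      = (1/6)[(4) + (8) + (-6)] = 6/6 = 1
  <chi_rho, chi_2> = (1/6)[1*(4)*conj(1) + 2*(4)*conj(1) + 3*(-2)*conj(-1)]
      = (1/6)[(4) + (8) + (6)] = 18/6 = 3
  <chi_rho, chi_3> = (1/6)[1*(4)*conj(2) + 2*(4)*conj(-1) + 3*(-2)*conj(0)]
      = (1/6)[(8) + (-8) + (0)] = 0/6 = 0
Dimension check: dim(rho) = sum (mult * dim) = 1*1 + 3*1 + 0*2 = 4 = chi_rho(e) = 4.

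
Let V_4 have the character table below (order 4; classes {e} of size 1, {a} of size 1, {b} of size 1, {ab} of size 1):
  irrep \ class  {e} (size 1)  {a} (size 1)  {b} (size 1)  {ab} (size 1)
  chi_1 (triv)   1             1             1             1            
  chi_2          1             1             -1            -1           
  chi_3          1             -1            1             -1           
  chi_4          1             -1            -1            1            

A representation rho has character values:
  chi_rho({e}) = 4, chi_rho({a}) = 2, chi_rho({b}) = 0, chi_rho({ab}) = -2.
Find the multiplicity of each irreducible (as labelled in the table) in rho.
Multiplicities: chi_1: 1, chi_2: 2, chi_3: 1, chi_4: 0.

Argument: Use <chi_rho, chi> = (1/|G|) sum_C |C| * chi_rho(C) * conj(chi(C)) with |G| = 4 for each irreducible chi in the table:
  <chi_rho, chi_1> = (1/4)[1*(4)*conj(1) + 1*(2)*conj(1) + 1*(0)*conj(1) + 1*(-2)*conj(1)]
      = (1/4)[(4) + (2) + (0) + (-2)] = 4/4 = 1
  <chi_rho, chi_2> = (1/4)[1*(4)*conj(1) + 1*(2)*conj(1) + 1*(0)*conj(-1) + 1*(-2)*conj(-1)]
      = (1/4)[(4) + (2) + (0) + (2)] = 8/4 = 2
  <chi_rho, chi_3> = (1/4)[1*(4)*conj(1) + 1*(2)*conj(-1) + 1*(0)*conj(1) + 1*(-2)*conj(-1)]
      = (1/4)[(4) + (-2) + (0) + (2)] = 4/4 = 1
  <chi_rho, chi_4> = (1/4)[1*(4)*conj(1) + 1*(2)*conj(-1) + 1*(0)*conj(-1) + 1*(-2)*conj(1)]
      = (1/4)[(4) + (-2) + (0) + (-2)] = 0/4 = 0
Dimension check: dim(rho) = sum (mult * dim) = 1*1 + 2*1 + 1*1 + 0*1 = 4 = chi_rho(e) = 4.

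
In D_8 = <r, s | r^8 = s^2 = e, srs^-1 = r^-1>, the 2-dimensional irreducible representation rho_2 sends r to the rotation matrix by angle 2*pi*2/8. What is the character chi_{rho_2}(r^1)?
chi_{rho_2}(r^1) = 2*cos(2*pi*2*1/8) = 0

Reasoning: rho_2(r^1) is rotation by angle 2*pi*2*1/8, whose trace is 2*cos(2*pi*2*1/8) = 0.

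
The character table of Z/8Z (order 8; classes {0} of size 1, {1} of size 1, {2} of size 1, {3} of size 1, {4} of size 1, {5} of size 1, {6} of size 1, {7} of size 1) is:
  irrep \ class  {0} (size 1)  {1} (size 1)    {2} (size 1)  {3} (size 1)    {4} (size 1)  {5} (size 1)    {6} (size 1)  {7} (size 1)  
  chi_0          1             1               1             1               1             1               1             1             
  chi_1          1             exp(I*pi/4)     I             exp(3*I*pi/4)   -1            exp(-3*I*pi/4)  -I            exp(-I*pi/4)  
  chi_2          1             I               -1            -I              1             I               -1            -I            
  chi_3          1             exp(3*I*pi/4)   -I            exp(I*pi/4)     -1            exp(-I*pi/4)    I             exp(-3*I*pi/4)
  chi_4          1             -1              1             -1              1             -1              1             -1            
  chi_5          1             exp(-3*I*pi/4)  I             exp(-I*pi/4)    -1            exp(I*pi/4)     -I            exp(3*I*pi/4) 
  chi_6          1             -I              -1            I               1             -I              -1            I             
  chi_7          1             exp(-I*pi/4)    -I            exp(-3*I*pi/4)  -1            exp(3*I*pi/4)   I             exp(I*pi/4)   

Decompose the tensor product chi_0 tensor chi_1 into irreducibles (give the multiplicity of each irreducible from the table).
chi_0 tensor chi_1 = chi_1 (all other irreducibles have multiplicity 0).

Argument: The character of a tensor product is the pointwise product (chi_0 * chi_1)(C) = chi_0(C) * chi_1(C):
  {0}: (1)*(1), {1}: (1)*(exp(I*pi/4)), {2}: (1)*(I), {3}: (1)*(exp(3*I*pi/4)), {4}: (1)*(-1), {5}: (1)*(exp(-3*I*pi/4)), {6}: (1)*(-I), {7}: (1)*(exp(-I*pi/4))
so (chi_0 * chi_1) takes values
  {0} -> 1, {1} -> exp(I*pi/4), {2} -> I, {3} -> exp(3*I*pi/4), {4} -> -1, {5} -> exp(-3*I*pi/4), {6} -> -I, {7} -> exp(-I*pi/4).
Now take the inner product of this character with each irreducible chi from the table, <chi_0*chi_1, chi> = (1/8) sum_C |C| (chi_0*chi_1)(C) conj(chi(C)):
  <chi_0*chi_1, chi_0> = (1/8)[1*(1)*conj(1) + 1*(exp(I*pi/4))*conj(1) + 1*(I)*conj(1) + 1*(exp(3*I*pi/4))*conj(1) + 1*(-1)*conj(1) + 1*(exp(-3*I*pi/4))*conj(1) + 1*(-I)*conj(1) + 1*(exp(-I*pi/4))*conj(1)]
      = (1/8)[(1) + (exp(I*pi/4)) + (I) + (exp(3*I*pi/4)) + (-1) + (exp(-3*I*pi/4)) + (-I) + (exp(-I*pi/4))] = 0/8 = 0
  <chi_0*chi_1, chi_1> = (1/8)[1*(1)*conj(1) + 1*(exp(I*pi/4))*conj(exp(I*pi/4)) + 1*(I)*conj(I) + 1*(exp(3*I*pi/4))*conj(exp(3*I*pi/4)) + 1*(-1)*conj(-1) + 1*(exp(-3*I*pi/4))*conj(exp(-3*I*pi/4)) + 1*(-I)*conj(-I) + 1*(exp(-I*pi/4))*conj(exp(-I*pi/4))]
      = (1/8)[(1) + (1) + (1) + (1) + (1) + (1) + (1) + (1)] = 8/8 = 1
  <chi_0*chi_1, chi_2> = (1/8)[1*(1)*conj(1) + 1*(exp(I*pi/4))*conj(I) + 1*(I)*conj(-1) + 1*(exp(3*I*pi/4))*conj(-I) + 1*(-1)*conj(1) + 1*(exp(-3*I*pi/4))*conj(I) + 1*(-I)*conj(-1) + 1*(exp(-I*pi/4))*conj(-I)]
      = (1/8)[(1) + (-exp(3*I*pi/4)) + (-I) + (exp(-3*I*pi/4)) + (-1) + (-exp(-I*pi/4)) + (I) + (exp(I*pi/4))] = 0/8 = 0
  <chi_0*chi_1, chi_3> = (1/8)[1*(1)*conj(1) + 1*(exp(I*pi/4))*conj(exp(3*I*pi/4)) + 1*(I)*conj(-I) + 1*(exp(3*I*pi/4))*conj(exp(I*pi/4)) + 1*(-1)*conj(-1) + 1*(exp(-3*I*pi/4))*conj(exp(-I*pi/4)) + 1*(-I)*conj(I) + 1*(exp(-I*pi/4))*conj(exp(-3*I*pi/4))]
      = (1/8)[(1) + (-I) + (-1) + (I) + (1) + (-I) + (-1) + (I)] = 0/8 = 0
  <chi_0*chi_1, chi_4> = (1/8)[1*(1)*conj(1) + 1*(exp(I*pi/4))*conj(-1) + 1*(I)*conj(1) + 1*(exp(3*I*pi/4))*conj(-1) + 1*(-1)*conj(1) + 1*(exp(-3*I*pi/4))*conj(-1) + 1*(-I)*conj(1) + 1*(exp(-I*pi/4))*conj(-1)]
      = (1/8)[(1) + (-exp(I*pi/4)) + (I) + (-exp(3*I*pi/4)) + (-1) + (-exp(-3*I*pi/4)) + (-I) + (-exp(-I*pi/4))] = 0/8 = 0
  <chi_0*chi_1, chi_5> = (1/8)[1*(1)*conj(1) + 1*(exp(I*pi/4))*conj(exp(-3*I*pi/4)) + 1*(I)*conj(I) + 1*(exp(3*I*pi/4))*conj(exp(-I*pi/4)) + 1*(-1)*conj(-1) + 1*(exp(-3*I*pi/4))*conj(exp(I*pi/4)) + 1*(-I)*conj(-I) + 1*(exp(-I*pi/4))*conj(exp(3*I*pi/4))]
      = (1/8)[(1) + (-1) + (1) + (-1) + (1) + (-1) + (1) + (-1)] = 0/8 = 0
  <chi_0*chi_1, chi_6> = (1/8)[1*(1)*conj(1) + 1*(exp(I*pi/4))*conj(-I) + 1*(I)*conj(-1) + 1*(exp(3*I*pi/4))*conj(I) + 1*(-1)*conj(1) + 1*(exp(-3*I*pi/4))*conj(-I) + 1*(-I)*conj(-1) + 1*(exp(-I*pi/4))*conj(I)]
      = (1/8)[(1) + (exp(3*I*pi/4)) + (-I) + (-exp(-3*I*pi/4)) + (-1) + (exp(-I*pi/4)) + (I) + (-exp(I*pi/4))] = 0/8 = 0
  <chi_0*chi_1, chi_7> = (1/8)[1*(1)*conj(1) + 1*(exp(I*pi/4))*conj(exp(-I*pi/4)) + 1*(I)*conj(-I) + 1*(exp(3*I*pi/4))*conj(exp(-3*I*pi/4)) + 1*(-1)*conj(-1) + 1*(exp(-3*I*pi/4))*conj(exp(3*I*pi/4)) + 1*(-I)*conj(I) + 1*(exp(-I*pi/4))*conj(exp(I*pi/4))]
      = (1/8)[(1) + (I) + (-1) + (-I) + (1) + (I) + (-1) + (-I)] = 0/8 = 0
(Exp terms are combined using exp(i*s)*conj(exp(i*t)) = exp(i*(s-t)), and sums of them are collapsed using the identity that for every m > 1 the m distinct m-th roots of unity sum to 0, e.g. 1 + exp(2*I*pi/3) + exp(-2*I*pi/3) = 0.)
Hence the multiplicities are chi_1: 1. Dimension check: dim(chi_0)*dim(chi_1) = 1*1 = 1 and sum (mult * dim) = 1*1 = 1.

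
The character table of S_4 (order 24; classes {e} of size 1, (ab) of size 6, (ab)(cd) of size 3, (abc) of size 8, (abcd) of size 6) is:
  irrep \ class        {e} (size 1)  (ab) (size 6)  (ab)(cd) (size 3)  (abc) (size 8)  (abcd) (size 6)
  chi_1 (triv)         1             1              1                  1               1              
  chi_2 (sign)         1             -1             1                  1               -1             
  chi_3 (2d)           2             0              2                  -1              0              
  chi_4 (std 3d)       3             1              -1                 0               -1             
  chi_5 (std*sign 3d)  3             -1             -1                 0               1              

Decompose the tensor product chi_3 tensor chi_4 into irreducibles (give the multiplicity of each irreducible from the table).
chi_3 tensor chi_4 = chi_4 + chi_5 (all other irreducibles have multiplicity 0).

Why: The character of a tensor product is the pointwise product (chi_3 * chi_4)(C) = chi_3(C) * chi_4(C):
  {e}: (2)*(3), (ab): (0)*(1), (ab)(cd): (2)*(-1), (abc): (-1)*(0), (abcd): (0)*(-1)
so (chi_3 * chi_4) takes values
  {e} -> 6, (ab) -> 0, (ab)(cd) -> -2, (abc) -> 0, (abcd) -> 0.
Now take the inner product of this character with each irreducible chi from the table, <chi_3*chi_4, chi> = (1/24) sum_C |C| (chi_3*chi_4)(C) conj(chi(C)):
  <chi_3*chi_4, chi_1> = (1/24)[1*(6)*conj(1) + 6*(0)*conj(1) + 3*(-2)*conj(1) + 8*(0)*conj(1) + 6*(0)*conj(1)]
      = (1/24)[(6) + (0) + (-6) + (0) + (0)] = 0/24 = 0
  <chi_3*chi_4, chi_2> = (1/24)[1*(6)*conj(1) + 6*(0)*conj(-1) + 3*(-2)*conj(1) + 8*(0)*conj(1) + 6*(0)*conj(-1)]
      = (1/24)[(6) + (0) + (-6) + (0) + (0)] = 0/24 = 0
  <chi_3*chi_4, chi_3> = (1/24)[1*(6)*conj(2) + 6*(0)*conj(0) + 3*(-2)*conj(2) + 8*(0)*conj(-1) + 6*(0)*conj(0)]
      = (1/24)[(12) + (0) + (-12) + (0) + (0)] = 0/24 = 0
  <chi_3*chi_4, chi_4> = (1/24)[1*(6)*conj(3) + 6*(0)*conj(1) + 3*(-2)*conj(-1) + 8*(0)*conj(0) + 6*(0)*conj(-1)]
      = (1/24)[(18) + (0) + (6) + (0) + (0)] = 24/24 = 1
  <chi_3*chi_4, chi_5> = (1/24)[1*(6)*conj(3) + 6*(0)*conj(-1) + 3*(-2)*conj(-1) + 8*(0)*conj(0) + 6*(0)*conj(1)]
      = (1/24)[(18) + (0) + (6) + (0) + (0)] = 24/24 = 1
Hence the multiplicities are chi_4: 1, chi_5: 1. Dimension check: dim(chi_3)*dim(chi_4) = 2*3 = 6 and sum (mult * dim) = 1*3 + 1*3 = 6.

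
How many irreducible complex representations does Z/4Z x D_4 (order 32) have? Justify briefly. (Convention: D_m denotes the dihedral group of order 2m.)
20

Argument: The number of irreducible complex representations of a finite group equals its number of conjugacy classes. For a direct product, #classes(G x H) = #classes(G) * #classes(H). Z/4Z has 4 classes (abelian), D_4 has 5 classes, so 4 * 5 = 20, so Z/4Z x D_4 (order 32) has exactly 20 irreducible complex representations.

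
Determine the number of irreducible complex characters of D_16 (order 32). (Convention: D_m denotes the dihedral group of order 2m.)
11

Solution. The number of irreducible complex representations of a finite group equals its number of conjugacy classes. D_16 has 11 conjugacy classes (n/2 + 3 for n even), so D_16 (order 32) has exactly 11 irreducible complex representations.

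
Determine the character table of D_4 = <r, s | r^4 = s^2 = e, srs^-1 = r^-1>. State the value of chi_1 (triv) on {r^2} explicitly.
Conjugacy classes: {e} of size 1, {r^2} of size 1, {r^1, r^3} of size 2, {s, sr^2, ...} of size 2, {sr, sr^3, ...} of size 2.
Character table:
  irrep \ class              {e} (size 1)  {r^2} (size 1)  {r^1, r^3} (size 2)  {s, sr^2, ...} (size 2)  {sr, sr^3, ...} (size 2)
  chi_1 (triv)               1             1               1                    1                        1                       
  chi_2 (sign: r->1, s->-1)  1             1               1                    -1                       -1                      
  chi_3 (r->-1, s->1)        1             1               -1                   1                        -1                      
  chi_4 (r->-1, s->-1)       1             1               -1                   -1                       1                       
  chi_5 (2d, j=1)            2             -2              0                    0                        0                       

Spot check: chi_1 (triv) on {r^2} = 1.

D_4 has order 2*4 = 8 with 5 conjugacy classes, hence 5 irreducibles. Sum of squared dims 1 + 1 + 1 + 1 + 4 = 8 = |G|. Linear characters come from the abelianisation; the 2-dimensional irreps have character r^k -> 2*cos(2*pi*j*k/4), reflections -> 0.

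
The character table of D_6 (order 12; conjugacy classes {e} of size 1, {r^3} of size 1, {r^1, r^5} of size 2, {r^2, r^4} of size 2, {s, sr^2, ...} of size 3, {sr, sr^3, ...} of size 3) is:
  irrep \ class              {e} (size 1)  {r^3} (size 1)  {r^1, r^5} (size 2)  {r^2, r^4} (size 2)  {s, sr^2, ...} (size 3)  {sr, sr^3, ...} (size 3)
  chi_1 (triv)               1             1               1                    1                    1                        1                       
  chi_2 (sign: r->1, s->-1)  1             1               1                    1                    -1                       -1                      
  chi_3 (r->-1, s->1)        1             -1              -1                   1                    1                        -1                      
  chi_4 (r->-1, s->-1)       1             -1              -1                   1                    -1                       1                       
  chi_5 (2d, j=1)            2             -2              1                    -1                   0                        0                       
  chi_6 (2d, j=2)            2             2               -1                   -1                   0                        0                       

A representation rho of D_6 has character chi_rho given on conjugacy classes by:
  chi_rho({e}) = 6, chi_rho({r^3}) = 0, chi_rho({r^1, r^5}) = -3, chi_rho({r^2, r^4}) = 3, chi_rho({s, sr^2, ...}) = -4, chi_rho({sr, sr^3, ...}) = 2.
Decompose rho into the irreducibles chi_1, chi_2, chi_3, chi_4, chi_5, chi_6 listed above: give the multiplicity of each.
Multiplicities: chi_1: 0, chi_2: 1, chi_3: 0, chi_4: 3, chi_5: 0, chi_6: 1.

Details: Use <chi_rho, chi> = (1/|G|) sum_C |C| * chi_rho(C) * conj(chi(C)) with |G| = 12 for each irreducible chi in the table:
  <chi_rho, chi_1> = (1/12)[1*(6)*conj(1) + 1*(0)*conj(1) + 2*(-3)*conj(1) + 2*(3)*conj(1) + 3*(-4)*conj(1) + 3*(2)*conj(1)]
      = (1/12)[(6) + (0) + (-6) + (6) + (-12) + (6)] = 0/12 = 0
  <chi_rho, chi_2> = (1/12)[1*(6)*conj(1) + 1*(0)*conj(1) + 2*(-3)*conj(1) + 2*(3)*conj(1) + 3*(-4)*conj(-1) + 3*(2)*conj(-1)]
      = (1/12)[(6) + (0) + (-6) + (6) + (12) + (-6)] = 12/12 = 1
  <chi_rho, chi_3> = (1/12)[1*(6)*conj(1) + 1*(0)*conj(-1) + 2*(-3)*conj(-1) + 2*(3)*conj(1) + 3*(-4)*conj(1) + 3*(2)*conj(-1)]
      = (1/12)[(6) + (0) + (6) + (6) + (-12) + (-6)] = 0/12 = 0
  <chi_rho, chi_4> = (1/12)[1*(6)*conj(1) + 1*(0)*conj(-1) + 2*(-3)*conj(-1) + 2*(3)*conj(1) + 3*(-4)*conj(-1) + 3*(2)*conj(1)]
      = (1/12)[(6) + (0) + (6) + (6) + (12) + (6)] = 36/12 = 3
  <chi_rho, chi_5> = (1/12)[1*(6)*conj(2) + 1*(0)*conj(-2) + 2*(-3)*conj(1) + 2*(3)*conj(-1) + 3*(-4)*conj(0) + 3*(2)*conj(0)]
      = (1/12)[(12) + (0) + (-6) + (-6) + (0) + (0)] = 0/12 = 0
  <chi_rho, chi_6> = (1/12)[1*(6)*conj(2) + 1*(0)*conj(2) + 2*(-3)*conj(-1) + 2*(3)*conj(-1) + 3*(-4)*conj(0) + 3*(2)*conj(0)]
      = (1/12)[(12) + (0) + (6) + (-6) + (0) + (0)] = 12/12 = 1
Dimension check: dim(rho) = sum (mult * dim) = 0*1 + 1*1 + 0*1 + 3*1 + 0*2 + 1*2 = 6 = chi_rho(e) = 6.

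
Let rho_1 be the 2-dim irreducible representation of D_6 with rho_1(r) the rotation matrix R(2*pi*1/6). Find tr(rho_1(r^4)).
chi_{rho_1}(r^4) = 2*cos(2*pi*1*4/6) = -1

Why: rho_1(r^4) is rotation by angle 2*pi*1*4/6, whose trace is 2*cos(2*pi*1*4/6) = -1.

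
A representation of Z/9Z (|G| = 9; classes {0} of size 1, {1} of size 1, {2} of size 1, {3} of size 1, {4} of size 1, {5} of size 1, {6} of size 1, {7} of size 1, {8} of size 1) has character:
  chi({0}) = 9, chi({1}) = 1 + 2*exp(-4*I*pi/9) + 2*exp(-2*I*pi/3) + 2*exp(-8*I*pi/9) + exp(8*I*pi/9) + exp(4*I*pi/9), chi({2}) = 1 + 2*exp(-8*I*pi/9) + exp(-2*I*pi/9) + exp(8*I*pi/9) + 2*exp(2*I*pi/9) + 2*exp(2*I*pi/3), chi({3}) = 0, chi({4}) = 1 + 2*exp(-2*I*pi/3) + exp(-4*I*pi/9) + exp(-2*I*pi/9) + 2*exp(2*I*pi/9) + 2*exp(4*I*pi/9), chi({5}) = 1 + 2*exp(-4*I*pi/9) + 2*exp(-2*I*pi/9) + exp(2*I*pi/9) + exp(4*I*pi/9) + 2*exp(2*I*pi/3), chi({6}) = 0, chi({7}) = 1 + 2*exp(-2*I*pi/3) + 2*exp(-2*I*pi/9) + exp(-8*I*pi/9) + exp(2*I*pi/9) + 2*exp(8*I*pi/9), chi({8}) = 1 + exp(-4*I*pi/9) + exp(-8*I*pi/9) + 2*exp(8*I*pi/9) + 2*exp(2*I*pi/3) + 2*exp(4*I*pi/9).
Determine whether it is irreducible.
Not irreducible (reducible): <chi, chi> = 15 > 1.

Why: <chi, chi> = (1/|G|) sum_C |C| * |chi(C)|^2 = (1/9)[1*|9|^2 + 1*|1 + 2*exp(-4*I*pi/9) + 2*exp(-2*I*pi/3) + 2*exp(-8*I*pi/9) + exp(8*I*pi/9) + exp(4*I*pi/9)|^2 + 1*|1 + 2*exp(-8*I*pi/9) + exp(-2*I*pi/9) + exp(8*I*pi/9) + 2*exp(2*I*pi/9) + 2*exp(2*I*pi/3)|^2 + 1*|0|^2 + 1*|1 + 2*exp(-2*I*pi/3) + exp(-4*I*pi/9) + exp(-2*I*pi/9) + 2*exp(2*I*pi/9) + 2*exp(4*I*pi/9)|^2 + 1*|1 + 2*exp(-4*I*pi/9) + 2*exp(-2*I*pi/9) + exp(2*I*pi/9) + exp(4*I*pi/9) + 2*exp(2*I*pi/3)|^2 + 1*|0|^2 + 1*|1 + 2*exp(-2*I*pi/3) + 2*exp(-2*I*pi/9) + exp(-8*I*pi/9) + exp(2*I*pi/9) + 2*exp(8*I*pi/9)|^2 + 1*|1 + exp(-4*I*pi/9) + exp(-8*I*pi/9) + 2*exp(8*I*pi/9) + 2*exp(2*I*pi/3) + 2*exp(4*I*pi/9)|^2]
  = (1/9)[(81) + (15 + 10*exp(-4*I*pi/9) + 10*exp(-2*I*pi/9) + 6*exp(-2*I*pi/3) + 7*exp(-8*I*pi/9) + 7*exp(8*I*pi/9) + 6*exp(2*I*pi/3) + 10*exp(2*I*pi/9) + 10*exp(4*I*pi/9)) + (15 + 10*exp(-4*I*pi/9) + 6*exp(-2*I*pi/3) + 7*exp(-2*I*pi/9) + 10*exp(-8*I*pi/9) + 10*exp(8*I*pi/9) + 7*exp(2*I*pi/9) + 6*exp(2*I*pi/3) + 10*exp(4*I*pi/9)) + (0) + (15 + 7*exp(-4*I*pi/9) + 10*exp(-2*I*pi/9) + 6*exp(-2*I*pi/3) + 10*exp(-8*I*pi/9) + 10*exp(8*I*pi/9) + 6*exp(2*I*pi/3) + 10*exp(2*I*pi/9) + 7*exp(4*I*pi/9)) + (15 + 7*exp(-4*I*pi/9) + 10*exp(-2*I*pi/9) + 6*exp(-2*I*pi/3) + 10*exp(-8*I*pi/9) + 10*exp(8*I*pi/9) + 6*exp(2*I*pi/3) + 10*exp(2*I*pi/9) + 7*exp(4*I*pi/9)) + (0) + (15 + 10*exp(-4*I*pi/9) + 6*exp(-2*I*pi/3) + 7*exp(-2*I*pi/9) + 10*exp(-8*I*pi/9) + 10*exp(8*I*pi/9) + 7*exp(2*I*pi/9) + 6*exp(2*I*pi/3) + 10*exp(4*I*pi/9)) + (15 + 10*exp(-4*I*pi/9) + 10*exp(-2*I*pi/9) + 6*exp(-2*I*pi/3) + 7*exp(-8*I*pi/9) + 7*exp(8*I*pi/9) + 6*exp(2*I*pi/3) + 10*exp(2*I*pi/9) + 10*exp(4*I*pi/9))] = 135/9 = 15.
(Exp terms are combined using exp(i*s)*conj(exp(i*t)) = exp(i*(s-t)), and sums of them are collapsed using the identity that for every m > 1 the m distinct m-th roots of unity sum to 0, e.g. 1 + exp(2*I*pi/3) + exp(-2*I*pi/3) = 0.)
A character is irreducible iff <chi, chi> = 1, so this representation is reducible.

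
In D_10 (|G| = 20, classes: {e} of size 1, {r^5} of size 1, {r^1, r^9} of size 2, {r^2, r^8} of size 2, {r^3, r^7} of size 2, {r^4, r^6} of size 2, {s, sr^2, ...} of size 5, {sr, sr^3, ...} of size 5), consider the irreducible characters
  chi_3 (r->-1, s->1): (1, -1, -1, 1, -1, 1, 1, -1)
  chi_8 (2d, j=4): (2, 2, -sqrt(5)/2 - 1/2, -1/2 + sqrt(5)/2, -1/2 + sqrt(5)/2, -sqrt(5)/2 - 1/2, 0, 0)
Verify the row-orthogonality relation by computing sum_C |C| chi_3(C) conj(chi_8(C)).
Sum = 0; so <chi_3, chi_8> = 0 (distinct irreducibles are orthogonal).

Reasoning: Compute term by term over conjugacy classes (|C| * chi_3(C) * conj(chi_8(C))):
  1*(1)*conj(2) + 1*(-1)*conj(2) + 2*(-1)*conj(-sqrt(5)/2 - 1/2) + 2*(1)*conj(-1/2 + sqrt(5)/2) + 2*(-1)*conj(-1/2 + sqrt(5)/2) + 2*(1)*conj(-sqrt(5)/2 - 1/2) + 5*(1)*conj(0) + 5*(-1)*conj(0)
  = (2) + (-2) + (1 + sqrt(5)) + (-1 + sqrt(5)) + (1 - sqrt(5)) + (-sqrt(5) - 1) + (0) + (0)
  = 0.
Dividing by |G| = 20 gives 0/20 = 0, matching the row-orthogonality relation <chi_3, chi_8> = [chi_3 = chi_8].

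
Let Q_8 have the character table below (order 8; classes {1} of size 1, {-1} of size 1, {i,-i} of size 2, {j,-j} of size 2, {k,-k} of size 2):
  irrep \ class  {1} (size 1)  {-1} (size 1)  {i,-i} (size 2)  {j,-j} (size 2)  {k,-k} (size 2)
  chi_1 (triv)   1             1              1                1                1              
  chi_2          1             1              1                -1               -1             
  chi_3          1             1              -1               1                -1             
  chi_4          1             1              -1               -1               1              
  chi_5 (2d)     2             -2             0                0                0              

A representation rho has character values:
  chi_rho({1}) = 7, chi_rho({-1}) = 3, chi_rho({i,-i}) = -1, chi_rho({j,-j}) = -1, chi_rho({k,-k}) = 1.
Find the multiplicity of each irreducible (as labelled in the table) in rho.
Multiplicities: chi_1: 1, chi_2: 1, chi_3: 1, chi_4: 2, chi_5: 1.

Justification: Use <chi_rho, chi> = (1/|G|) sum_C |C| * chi_rho(C) * conj(chi(C)) with |G| = 8 for each irreducible chi in the table:
  <chi_rho, chi_1> = (1/8)[1*(7)*conj(1) + 1*(3)*conj(1) + 2*(-1)*conj(1) + 2*(-1)*conj(1) + 2*(1)*conj(1)]
      = (1/8)[(7) + (3) + (-2) + (-2) + (2)] = 8/8 = 1
  <chi_rho, chi_2> = (1/8)[1*(7)*conj(1) + 1*(3)*conj(1) + 2*(-1)*conj(1) + 2*(-1)*conj(-1) + 2*(1)*conj(-1)]
      = (1/8)[(7) + (3) + (-2) + (2) + (-2)] = 8/8 = 1
  <chi_rho, chi_3> = (1/8)[1*(7)*conj(1) + 1*(3)*conj(1) + 2*(-1)*conj(-1) + 2*(-1)*conj(1) + 2*(1)*conj(-1)]
      = (1/8)[(7) + (3) + (2) + (-2) + (-2)] = 8/8 = 1
  <chi_rho, chi_4> = (1/8)[1*(7)*conj(1) + 1*(3)*conj(1) + 2*(-1)*conj(-1) + 2*(-1)*conj(-1) + 2*(1)*conj(1)]
      = (1/8)[(7) + (3) + (2) + (2) + (2)] = 16/8 = 2
  <chi_rho, chi_5> = (1/8)[1*(7)*conj(2) + 1*(3)*conj(-2) + 2*(-1)*conj(0) + 2*(-1)*conj(0) + 2*(1)*conj(0)]
      = (1/8)[(14) + (-6) + (0) + (0) + (0)] = 8/8 = 1
Dimension check: dim(rho) = sum (mult * dim) = 1*1 + 1*1 + 1*1 + 2*1 + 1*2 = 7 = chi_rho(e) = 7.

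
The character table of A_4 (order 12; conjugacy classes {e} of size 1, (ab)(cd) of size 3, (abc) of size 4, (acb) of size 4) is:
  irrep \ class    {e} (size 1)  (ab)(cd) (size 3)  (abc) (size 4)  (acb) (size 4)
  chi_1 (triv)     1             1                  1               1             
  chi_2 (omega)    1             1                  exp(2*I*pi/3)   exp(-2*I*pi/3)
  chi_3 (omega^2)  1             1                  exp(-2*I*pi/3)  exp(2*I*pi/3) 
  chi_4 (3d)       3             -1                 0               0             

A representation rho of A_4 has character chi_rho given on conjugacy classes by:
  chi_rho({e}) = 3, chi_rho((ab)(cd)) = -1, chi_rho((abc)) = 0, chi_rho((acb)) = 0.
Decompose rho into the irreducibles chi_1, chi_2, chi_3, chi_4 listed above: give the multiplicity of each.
Multiplicities: chi_1: 0, chi_2: 0, chi_3: 0, chi_4: 1.

Solution. Use <chi_rho, chi> = (1/|G|) sum_C |C| * chi_rho(C) * conj(chi(C)) with |G| = 12 for each irreducible chi in the table:
  <chi_rho, chi_1> = (1/12)[1*(3)*conj(1) + 3*(-1)*conj(1) + 4*(0)*conj(1) + 4*(0)*conj(1)]
      = (1/12)[(3) + (-3) + (0) + (0)] = 0/12 = 0
  <chi_rho, chi_2> = (1/12)[1*(3)*conj(1) + 3*(-1)*conj(1) + 4*(0)*conj(exp(2*I*pi/3)) + 4*(0)*conj(exp(-2*I*pi/3))]
      = (1/12)[(3) + (-3) + (0) + (0)] = 0/12 = 0
  <chi_rho, chi_3> = (1/12)[1*(3)*conj(1) + 3*(-1)*conj(1) + 4*(0)*conj(exp(-2*I*pi/3)) + 4*(0)*conj(exp(2*I*pi/3))]
      = (1/12)[(3) + (-3) + (0) + (0)] = 0/12 = 0
  <chi_rho, chi_4> = (1/12)[1*(3)*conj(3) + 3*(-1)*conj(-1) + 4*(0)*conj(0) + 4*(0)*conj(0)]
      = (1/12)[(9) + (3) + (0) + (0)] = 12/12 = 1
(Exp terms are combined using exp(i*s)*conj(exp(i*t)) = exp(i*(s-t)), and sums of them are collapsed using the identity that for every m > 1 the m distinct m-th roots of unity sum to 0, e.g. 1 + exp(2*I*pi/3) + exp(-2*I*pi/3) = 0.)
Dimension check: dim(rho) = sum (mult * dim) = 0*1 + 0*1 + 0*1 + 1*3 = 3 = chi_rho(e) = 3.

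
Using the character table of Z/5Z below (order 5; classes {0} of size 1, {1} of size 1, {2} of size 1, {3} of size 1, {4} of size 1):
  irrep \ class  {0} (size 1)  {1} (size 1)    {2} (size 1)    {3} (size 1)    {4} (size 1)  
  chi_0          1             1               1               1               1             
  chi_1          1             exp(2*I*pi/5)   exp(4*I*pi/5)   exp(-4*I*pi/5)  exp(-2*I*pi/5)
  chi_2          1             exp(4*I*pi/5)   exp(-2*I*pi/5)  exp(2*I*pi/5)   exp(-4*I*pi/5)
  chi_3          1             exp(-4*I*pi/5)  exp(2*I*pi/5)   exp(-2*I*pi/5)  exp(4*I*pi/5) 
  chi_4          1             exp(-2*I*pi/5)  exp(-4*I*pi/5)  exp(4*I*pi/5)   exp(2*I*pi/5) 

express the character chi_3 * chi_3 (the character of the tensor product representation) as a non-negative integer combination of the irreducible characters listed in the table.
chi_3 tensor chi_3 = chi_1 (all other irreducibles have multiplicity 0).

Derivation: The character of a tensor product is the pointwise product (chi_3 * chi_3)(C) = chi_3(C) * chi_3(C):
  {0}: (1)*(1), {1}: (exp(-4*I*pi/5))*(exp(-4*I*pi/5)), {2}: (exp(2*I*pi/5))*(exp(2*I*pi/5)), {3}: (exp(-2*I*pi/5))*(exp(-2*I*pi/5)), {4}: (exp(4*I*pi/5))*(exp(4*I*pi/5))
so (chi_3 * chi_3) takes values
  {0} -> 1, {1} -> exp(2*I*pi/5), {2} -> exp(4*I*pi/5), {3} -> exp(-4*I*pi/5), {4} -> exp(-2*I*pi/5).
Now take the inner product of this character with each irreducible chi from the table, <chi_3*chi_3, chi> = (1/5) sum_C |C| (chi_3*chi_3)(C) conj(chi(C)):
  <chi_3*chi_3, chi_0> = (1/5)[1*(1)*conj(1) + 1*(exp(2*I*pi/5))*conj(1) + 1*(exp(4*I*pi/5))*conj(1) + 1*(exp(-4*I*pi/5))*conj(1) + 1*(exp(-2*I*pi/5))*conj(1)]
      = (1/5)[(1) + (exp(2*I*pi/5)) + (exp(4*I*pi/5)) + (exp(-4*I*pi/5)) + (exp(-2*I*pi/5))] = 0/5 = 0
  <chi_3*chi_3, chi_1> = (1/5)[1*(1)*conj(1) + 1*(exp(2*I*pi/5))*conj(exp(2*I*pi/5)) + 1*(exp(4*I*pi/5))*conj(exp(4*I*pi/5)) + 1*(exp(-4*I*pi/5))*conj(exp(-4*I*pi/5)) + 1*(exp(-2*I*pi/5))*conj(exp(-2*I*pi/5))]
      = (1/5)[(1) + (1) + (1) + (1) + (1)] = 5/5 = 1
  <chi_3*chi_3, chi_2> = (1/5)[1*(1)*conj(1) + 1*(exp(2*I*pi/5))*conj(exp(4*I*pi/5)) + 1*(exp(4*I*pi/5))*conj(exp(-2*I*pi/5)) + 1*(exp(-4*I*pi/5))*conj(exp(2*I*pi/5)) + 1*(exp(-2*I*pi/5))*conj(exp(-4*I*pi/5))]
      = (1/5)[(1) + (exp(-2*I*pi/5)) + (exp(-4*I*pi/5)) + (exp(4*I*pi/5)) + (exp(2*I*pi/5))] = 0/5 = 0
  <chi_3*chi_3, chi_3> = (1/5)[1*(1)*conj(1) + 1*(exp(2*I*pi/5))*conj(exp(-4*I*pi/5)) + 1*(exp(4*I*pi/5))*conj(exp(2*I*pi/5)) + 1*(exp(-4*I*pi/5))*conj(exp(-2*I*pi/5)) + 1*(exp(-2*I*pi/5))*conj(exp(4*I*pi/5))]
      = (1/5)[(1) + (exp(-4*I*pi/5)) + (exp(2*I*pi/5)) + (exp(-2*I*pi/5)) + (exp(4*I*pi/5))] = 0/5 = 0
  <chi_3*chi_3, chi_4> = (1/5)[1*(1)*conj(1) + 1*(exp(2*I*pi/5))*conj(exp(-2*I*pi/5)) + 1*(exp(4*I*pi/5))*conj(exp(-4*I*pi/5)) + 1*(exp(-4*I*pi/5))*conj(exp(4*I*pi/5)) + 1*(exp(-2*I*pi/5))*conj(exp(2*I*pi/5))]
      = (1/5)[(1) + (exp(4*I*pi/5)) + (exp(-2*I*pi/5)) + (exp(2*I*pi/5)) + (exp(-4*I*pi/5))] = 0/5 = 0
(Exp terms are combined using exp(i*s)*conj(exp(i*t)) = exp(i*(s-t)), and sums of them are collapsed using the identity that for every m > 1 the m distinct m-th roots of unity sum to 0, e.g. 1 + exp(2*I*pi/3) + exp(-2*I*pi/3) = 0.)
Hence the multiplicities are chi_1: 1. Dimension check: dim(chi_3)*dim(chi_3) = 1*1 = 1 and sum (mult * dim) = 1*1 = 1.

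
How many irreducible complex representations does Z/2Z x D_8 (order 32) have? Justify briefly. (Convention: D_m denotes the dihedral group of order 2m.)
14

The number of irreducible complex representations of a finite group equals its number of conjugacy classes. For a direct product, #classes(G x H) = #classes(G) * #classes(H). Z/2Z has 2 classes (abelian), D_8 has 7 classes, so 2 * 7 = 14, so Z/2Z x D_8 (order 32) has exactly 14 irreducible complex representations.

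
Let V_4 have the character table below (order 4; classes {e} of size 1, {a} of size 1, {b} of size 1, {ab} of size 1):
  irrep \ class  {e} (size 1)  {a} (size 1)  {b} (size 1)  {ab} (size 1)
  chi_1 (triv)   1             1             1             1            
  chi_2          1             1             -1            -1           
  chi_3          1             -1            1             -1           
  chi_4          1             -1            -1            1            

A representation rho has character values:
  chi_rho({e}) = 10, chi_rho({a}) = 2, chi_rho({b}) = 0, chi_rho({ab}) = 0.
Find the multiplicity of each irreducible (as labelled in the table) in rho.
Multiplicities: chi_1: 3, chi_2: 3, chi_3: 2, chi_4: 2.

Details: Use <chi_rho, chi> = (1/|G|) sum_C |C| * chi_rho(C) * conj(chi(C)) with |G| = 4 for each irreducible chi in the table:
  <chi_rho, chi_1> = (1/4)[1*(10)*conj(1) + 1*(2)*conj(1) + 1*(0)*conj(1) + 1*(0)*conj(1)]
      = (1/4)[(10) + (2) + (0) + (0)] = 12/4 = 3
  <chi_rho, chi_2> = (1/4)[1*(10)*conj(1) + 1*(2)*conj(1) + 1*(0)*conj(-1) + 1*(0)*conj(-1)]
      = (1/4)[(10) + (2) + (0) + (0)] = 12/4 = 3
  <chi_rho, chi_3> = (1/4)[1*(10)*conj(1) + 1*(2)*conj(-1) + 1*(0)*conj(1) + 1*(0)*conj(-1)]
      = (1/4)[(10) + (-2) + (0) + (0)] = 8/4 = 2
  <chi_rho, chi_4> = (1/4)[1*(10)*conj(1) + 1*(2)*conj(-1) + 1*(0)*conj(-1) + 1*(0)*conj(1)]
      = (1/4)[(10) + (-2) + (0) + (0)] = 8/4 = 2
Dimension check: dim(rho) = sum (mult * dim) = 3*1 + 3*1 + 2*1 + 2*1 = 10 = chi_rho(e) = 10.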